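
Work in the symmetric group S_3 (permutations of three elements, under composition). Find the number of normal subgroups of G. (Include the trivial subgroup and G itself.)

G has 6 subgroups. Checking conjugation-invariance by order — order 1: 1/1 normal; order 2: 0/3 normal; order 3: 1/1 normal; order 6: 1/1 normal.
Total normal subgroups: 3.

3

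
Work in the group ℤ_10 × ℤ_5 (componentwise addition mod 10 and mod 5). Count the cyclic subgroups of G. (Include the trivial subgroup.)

14

Group the elements of G by the cyclic subgroup they generate; each cyclic subgroup of order d accounts for φ(d) elements.
Cyclic subgroups by order — order 1: 1; order 2: 1; order 5: 6; order 10: 6.
Total: 14.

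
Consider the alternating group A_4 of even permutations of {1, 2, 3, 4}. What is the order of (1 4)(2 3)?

2

Computing powers of (1 4)(2 3): the smallest k with ((1 4)(2 3))^k = e is k = 2.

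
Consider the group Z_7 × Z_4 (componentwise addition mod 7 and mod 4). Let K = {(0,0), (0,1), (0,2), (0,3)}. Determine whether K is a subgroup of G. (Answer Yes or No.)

Yes

|K| = 4 divides |G| = 28, consistent with Lagrange.
K contains the identity, every element's inverse is in K, and K is closed under +: it is a subgroup.
In fact K = ⟨(0,1)⟩.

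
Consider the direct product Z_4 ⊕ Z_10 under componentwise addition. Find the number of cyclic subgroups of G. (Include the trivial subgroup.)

12

A cyclic subgroup of order d is generated by each of its φ(d) elements of order d, so the cyclic subgroups of order d number (#elements of order d)/φ(d).
Cyclic subgroups by order — order 1: 1; order 2: 3; order 4: 2; order 5: 1; order 10: 3; order 20: 2.
Total: 12.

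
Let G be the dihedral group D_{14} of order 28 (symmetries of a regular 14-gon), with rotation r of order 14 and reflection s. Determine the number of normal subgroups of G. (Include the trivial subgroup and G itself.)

G has 28 subgroups. Checking conjugation-invariance by order — order 1: 1/1 normal; order 2: 1/15 normal; order 4: 0/7 normal; order 7: 1/1 normal; order 14: 3/3 normal; order 28: 1/1 normal.
Total normal subgroups: 7.

7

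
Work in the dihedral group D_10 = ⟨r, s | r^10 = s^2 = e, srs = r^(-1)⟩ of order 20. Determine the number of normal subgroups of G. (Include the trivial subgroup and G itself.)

7

G has 22 subgroups. Checking conjugation-invariance by order — order 1: 1/1 normal; order 2: 1/11 normal; order 4: 0/5 normal; order 5: 1/1 normal; order 10: 3/3 normal; order 20: 1/1 normal.
Total normal subgroups: 7.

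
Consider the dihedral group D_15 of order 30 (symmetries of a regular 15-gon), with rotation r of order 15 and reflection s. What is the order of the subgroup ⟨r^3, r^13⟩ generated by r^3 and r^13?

15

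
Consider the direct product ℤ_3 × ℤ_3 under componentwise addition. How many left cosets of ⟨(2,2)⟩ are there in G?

3

|⟨(2,2)⟩| = 3 and |G| = 9.
By Lagrange, [G : H] = |G|/|H| = 9/3 = 3.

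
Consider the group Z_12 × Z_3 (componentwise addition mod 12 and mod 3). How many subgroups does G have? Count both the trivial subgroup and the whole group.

18

|G| = 36, so by Lagrange every subgroup order divides 36. Divisors: 1, 2, 3, 4, 6, 9, 12, 18, 36.
Subgroups by order — order 1: 1; order 2: 1; order 3: 4; order 4: 1; order 6: 4; order 9: 1; order 12: 4; order 18: 1; order 36: 1.
Total: 1 + 1 + 4 + 1 + 4 + 1 + 4 + 1 + 1 = 18.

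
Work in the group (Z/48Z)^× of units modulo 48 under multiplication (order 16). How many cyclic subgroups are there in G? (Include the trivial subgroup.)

A cyclic subgroup of order d is generated by each of its φ(d) elements of order d, so the cyclic subgroups of order d number (#elements of order d)/φ(d).
Cyclic subgroups by order — order 1: 1; order 2: 7; order 4: 4.
Total: 12.

12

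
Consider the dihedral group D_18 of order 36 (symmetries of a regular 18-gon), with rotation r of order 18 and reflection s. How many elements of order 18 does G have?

6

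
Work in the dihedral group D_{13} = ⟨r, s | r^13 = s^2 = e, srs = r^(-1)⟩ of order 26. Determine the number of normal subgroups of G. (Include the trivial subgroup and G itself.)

G has 16 subgroups. Checking conjugation-invariance by order — order 1: 1/1 normal; order 2: 0/13 normal; order 13: 1/1 normal; order 26: 1/1 normal.
Total normal subgroups: 3.

3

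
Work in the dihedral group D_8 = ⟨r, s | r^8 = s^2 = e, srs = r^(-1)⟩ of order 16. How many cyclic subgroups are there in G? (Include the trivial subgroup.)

12

Group the elements of G by the cyclic subgroup they generate; each cyclic subgroup of order d accounts for φ(d) elements.
Cyclic subgroups by order — order 1: 1; order 2: 9; order 4: 1; order 8: 1.
Total: 12.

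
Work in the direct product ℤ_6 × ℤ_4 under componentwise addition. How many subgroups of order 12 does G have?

|G| = 24 and 12 | 24, so subgroups of order 12 are possible by Lagrange.
The subgroups of order 12 are: {(0,0), (0,1), (0,2), (0,3), (2,0), (2,1), (2,2), (2,3), (4,0), (4,1), (4,2), (4,3)}; {(0,0), (0,2), (1,0), (1,2), (2,0), (2,2), (3,0), (3,2), (4,0), (4,2), (5,0), (5,2)}; {(0,0), (0,2), (1,1), (1,3), (2,0), (2,2), (3,1), (3,3), (4,0), (4,2), (5,1), (5,3)}.
So G has 3 subgroups of order 12.

3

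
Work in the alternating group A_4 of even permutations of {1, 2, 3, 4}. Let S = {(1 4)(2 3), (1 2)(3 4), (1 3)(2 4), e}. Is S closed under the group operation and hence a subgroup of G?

|S| = 4 divides |G| = 12, consistent with Lagrange.
S contains the identity, every element's inverse is in S, and S is closed under ∘: it is a subgroup.

Yes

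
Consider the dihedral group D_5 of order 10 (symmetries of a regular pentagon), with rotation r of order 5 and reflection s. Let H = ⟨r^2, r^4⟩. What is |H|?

5

|⟨r^2⟩| = 5 and |⟨r^4⟩| = 5, so |H| is a multiple of lcm(5, 5) = 5 and divides |G| = 10.
Closing under the operation: H = {e, r, r^2, r^3, r^4}, so |H| = 5.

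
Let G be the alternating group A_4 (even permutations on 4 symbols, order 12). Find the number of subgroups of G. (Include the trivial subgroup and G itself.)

10

|G| = 12, so by Lagrange every subgroup order divides 12. Divisors: 1, 2, 3, 4, 6, 12.
Subgroups by order — order 1: 1; order 2: 3; order 3: 4; order 4: 1; order 6: 0; order 12: 1.
Total: 1 + 3 + 4 + 1 + 0 + 1 = 10.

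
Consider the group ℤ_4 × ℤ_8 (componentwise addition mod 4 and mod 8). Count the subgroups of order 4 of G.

|G| = 32 and 4 | 32, so subgroups of order 4 are possible by Lagrange.
The subgroups of order 4 are: {(0,0), (0,2), (0,4), (0,6)}; {(0,0), (0,4), (2,0), (2,4)}; {(0,0), (0,4), (2,2), (2,6)}; {(0,0), (1,0), (2,0), (3,0)}; … (7 in all).
So G has 7 subgroups of order 4.

7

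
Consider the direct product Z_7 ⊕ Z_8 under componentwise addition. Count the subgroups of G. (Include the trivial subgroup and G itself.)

|G| = 56, so by Lagrange every subgroup order divides 56. Divisors: 1, 2, 4, 7, 8, 14, 28, 56.
Subgroups by order — order 1: 1; order 2: 1; order 4: 1; order 7: 1; order 8: 1; order 14: 1; order 28: 1; order 56: 1.
Total: 1 + 1 + 1 + 1 + 1 + 1 + 1 + 1 = 8.

8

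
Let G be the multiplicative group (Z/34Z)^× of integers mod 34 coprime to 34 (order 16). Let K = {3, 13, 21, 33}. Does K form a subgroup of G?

No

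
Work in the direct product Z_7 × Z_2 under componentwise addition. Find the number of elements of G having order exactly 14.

6

An element (a,b) has order lcm(ord(a), ord(b)); count pairs with lcm equal to 14.
Enumerating gives 6 such elements.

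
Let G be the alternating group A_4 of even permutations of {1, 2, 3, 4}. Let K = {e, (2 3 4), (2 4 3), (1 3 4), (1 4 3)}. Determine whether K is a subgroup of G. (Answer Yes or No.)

No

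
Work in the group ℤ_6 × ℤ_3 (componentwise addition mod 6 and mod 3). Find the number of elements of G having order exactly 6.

8

An element (a,b) has order lcm(ord(a), ord(b)); count pairs with lcm equal to 6.
Enumerating gives 8 such elements.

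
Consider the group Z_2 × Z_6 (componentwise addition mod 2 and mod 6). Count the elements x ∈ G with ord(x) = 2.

3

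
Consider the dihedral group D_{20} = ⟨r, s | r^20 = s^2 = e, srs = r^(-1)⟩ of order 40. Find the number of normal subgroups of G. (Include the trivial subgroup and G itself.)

9

G has 48 subgroups. Checking conjugation-invariance by order — order 1: 1/1 normal; order 2: 1/21 normal; order 4: 1/11 normal; order 5: 1/1 normal; order 8: 0/5 normal; order 10: 1/5 normal; order 20: 3/3 normal; order 40: 1/1 normal.
Total normal subgroups: 9.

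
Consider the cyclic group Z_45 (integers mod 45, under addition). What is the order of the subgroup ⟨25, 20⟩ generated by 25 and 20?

9

|⟨25⟩| = 9 and |⟨20⟩| = 9, so |H| is a multiple of lcm(9, 9) = 9 and divides |G| = 45.
Closing under the operation: H = {0, 5, 10, 15, 20, 25, 30, 35, 40}, so |H| = 9.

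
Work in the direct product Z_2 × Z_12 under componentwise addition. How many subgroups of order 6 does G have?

3

|G| = 24 and 6 | 24, so subgroups of order 6 are possible by Lagrange.
The subgroups of order 6 are: {(0,0), (0,2), (0,4), (0,6), (0,8), (0,10)}; {(0,0), (0,4), (0,8), (1,0), (1,4), (1,8)}; {(0,0), (0,4), (0,8), (1,2), (1,6), (1,10)}.
So G has 3 subgroups of order 6.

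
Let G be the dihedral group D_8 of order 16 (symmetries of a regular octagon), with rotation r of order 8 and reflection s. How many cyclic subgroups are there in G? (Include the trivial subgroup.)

Each element a generates a cyclic subgroup ⟨a⟩; distinct elements may generate the same one (a cyclic group of order d has φ(d) generators).
Cyclic subgroups by order — order 1: 1; order 2: 9; order 4: 1; order 8: 1.
Total: 12.

12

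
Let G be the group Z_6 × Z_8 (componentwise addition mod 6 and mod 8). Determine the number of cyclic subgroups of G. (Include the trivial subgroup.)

A cyclic subgroup of order d is generated by each of its φ(d) elements of order d, so the cyclic subgroups of order d number (#elements of order d)/φ(d).
Cyclic subgroups by order — order 1: 1; order 2: 3; order 3: 1; order 4: 2; order 6: 3; order 8: 2; order 12: 2; order 24: 2.
Total: 16.

16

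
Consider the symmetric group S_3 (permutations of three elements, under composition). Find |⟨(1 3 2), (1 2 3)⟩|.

3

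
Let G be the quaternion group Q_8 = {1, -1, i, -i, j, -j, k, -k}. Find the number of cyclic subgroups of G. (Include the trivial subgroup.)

5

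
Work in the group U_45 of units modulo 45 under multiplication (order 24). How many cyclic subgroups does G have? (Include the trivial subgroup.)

12

Each element a generates a cyclic subgroup ⟨a⟩; distinct elements may generate the same one (a cyclic group of order d has φ(d) generators).
Cyclic subgroups by order — order 1: 1; order 2: 3; order 3: 1; order 4: 2; order 6: 3; order 12: 2.
Total: 12.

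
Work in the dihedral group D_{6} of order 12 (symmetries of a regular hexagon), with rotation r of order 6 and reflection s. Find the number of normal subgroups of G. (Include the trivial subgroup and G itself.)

G has 16 subgroups. Checking conjugation-invariance by order — order 1: 1/1 normal; order 2: 1/7 normal; order 3: 1/1 normal; order 4: 0/3 normal; order 6: 3/3 normal; order 12: 1/1 normal.
Total normal subgroups: 7.

7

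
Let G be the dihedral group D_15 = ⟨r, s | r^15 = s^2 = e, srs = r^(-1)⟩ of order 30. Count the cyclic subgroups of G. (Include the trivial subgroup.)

19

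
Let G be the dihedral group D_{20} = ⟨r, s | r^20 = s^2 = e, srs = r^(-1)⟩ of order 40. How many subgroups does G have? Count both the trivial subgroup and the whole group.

48

|G| = 40, so by Lagrange every subgroup order divides 40. Divisors: 1, 2, 4, 5, 8, 10, 20, 40.
Subgroups by order — order 1: 1; order 2: 21; order 4: 11; order 5: 1; order 8: 5; order 10: 5; order 20: 3; order 40: 1.
Total: 1 + 21 + 11 + 1 + 5 + 5 + 3 + 1 = 48.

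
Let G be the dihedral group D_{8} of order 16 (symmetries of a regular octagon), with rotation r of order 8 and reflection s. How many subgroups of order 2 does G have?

9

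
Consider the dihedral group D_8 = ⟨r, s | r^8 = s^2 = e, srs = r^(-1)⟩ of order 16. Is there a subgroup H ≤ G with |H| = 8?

Yes

8 | 16. A subgroup of order 8 is {e, r, r^2, r^3, r^4, r^5, r^6, r^7}.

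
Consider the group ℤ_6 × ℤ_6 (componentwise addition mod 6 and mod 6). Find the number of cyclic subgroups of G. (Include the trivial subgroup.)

Group the elements of G by the cyclic subgroup they generate; each cyclic subgroup of order d accounts for φ(d) elements.
Cyclic subgroups by order — order 1: 1; order 2: 3; order 3: 4; order 6: 12.
Total: 20.

20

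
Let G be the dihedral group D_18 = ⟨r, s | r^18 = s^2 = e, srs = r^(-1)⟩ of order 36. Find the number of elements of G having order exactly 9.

The elements of order 9 are: r^2, r^4, r^8, r^10, r^14, r^16.
That's 6.

6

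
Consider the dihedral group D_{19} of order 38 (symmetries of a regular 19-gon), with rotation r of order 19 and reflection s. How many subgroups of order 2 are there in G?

|G| = 38 and 2 | 38, so subgroups of order 2 are possible by Lagrange.
The subgroups of order 2 are: {e, r^10s}; {e, r^11s}; {e, r^12s}; {e, r^13s}; … (19 in all).
So G has 19 subgroups of order 2.

19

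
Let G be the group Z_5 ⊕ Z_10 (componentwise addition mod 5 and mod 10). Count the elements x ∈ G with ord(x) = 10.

An element (a,b) has order lcm(ord(a), ord(b)); count pairs with lcm equal to 10.
Enumerating gives 24 such elements.

24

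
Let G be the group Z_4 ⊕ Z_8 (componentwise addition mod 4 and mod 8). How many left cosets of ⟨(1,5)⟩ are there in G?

4

|⟨(1,5)⟩| = 8 and |G| = 32.
By Lagrange, [G : H] = |G|/|H| = 32/8 = 4.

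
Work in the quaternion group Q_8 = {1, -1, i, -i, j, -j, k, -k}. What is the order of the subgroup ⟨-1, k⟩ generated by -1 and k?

4

|⟨-1⟩| = 2 and |⟨k⟩| = 4, so |H| is a multiple of lcm(2, 4) = 4 and divides |G| = 8.
Closing under the operation: H = {1, -1, k, -k}, so |H| = 4.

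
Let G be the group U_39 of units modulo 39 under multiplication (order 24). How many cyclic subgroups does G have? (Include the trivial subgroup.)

12

A cyclic subgroup of order d is generated by each of its φ(d) elements of order d, so the cyclic subgroups of order d number (#elements of order d)/φ(d).
Cyclic subgroups by order — order 1: 1; order 2: 3; order 3: 1; order 4: 2; order 6: 3; order 12: 2.
Total: 12.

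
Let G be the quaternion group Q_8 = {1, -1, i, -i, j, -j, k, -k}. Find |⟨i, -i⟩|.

4

|⟨i⟩| = 4 and |⟨-i⟩| = 4, so |H| is a multiple of lcm(4, 4) = 4 and divides |G| = 8.
Closing under the operation: H = {1, -1, i, -i}, so |H| = 4.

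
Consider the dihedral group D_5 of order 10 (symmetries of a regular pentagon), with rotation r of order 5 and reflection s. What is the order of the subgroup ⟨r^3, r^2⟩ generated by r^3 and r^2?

5

|⟨r^3⟩| = 5 and |⟨r^2⟩| = 5, so |H| is a multiple of lcm(5, 5) = 5 and divides |G| = 10.
Closing under the operation: H = {e, r, r^2, r^3, r^4}, so |H| = 5.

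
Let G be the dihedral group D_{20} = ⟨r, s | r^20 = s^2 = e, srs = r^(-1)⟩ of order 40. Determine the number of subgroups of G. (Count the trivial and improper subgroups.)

|G| = 40, so by Lagrange every subgroup order divides 40. Divisors: 1, 2, 4, 5, 8, 10, 20, 40.
Subgroups by order — order 1: 1; order 2: 21; order 4: 11; order 5: 1; order 8: 5; order 10: 5; order 20: 3; order 40: 1.
Total: 1 + 21 + 11 + 1 + 5 + 5 + 3 + 1 = 48.

48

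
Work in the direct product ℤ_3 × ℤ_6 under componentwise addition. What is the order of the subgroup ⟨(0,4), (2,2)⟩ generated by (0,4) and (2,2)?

9

|⟨(0,4)⟩| = 3 and |⟨(2,2)⟩| = 3, so |H| is a multiple of lcm(3, 3) = 3 and divides |G| = 18.
Closing under the operation: H = {(0,0), (0,2), (0,4), (1,0), (1,2), (1,4), (2,0), (2,2), (2,4)}, so |H| = 9.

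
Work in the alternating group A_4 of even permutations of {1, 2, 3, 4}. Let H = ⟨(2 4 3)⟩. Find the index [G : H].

|⟨(2 4 3)⟩| = 3 and |G| = 12.
By Lagrange, [G : H] = |G|/|H| = 12/3 = 4.

4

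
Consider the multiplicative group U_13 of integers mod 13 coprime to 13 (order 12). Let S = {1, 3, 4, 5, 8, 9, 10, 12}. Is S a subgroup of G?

|S| = 8 does not divide |G| = 12, so by Lagrange S is not a subgroup.

No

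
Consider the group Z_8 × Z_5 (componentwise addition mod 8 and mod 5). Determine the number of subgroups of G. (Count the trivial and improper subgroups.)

|G| = 40, so by Lagrange every subgroup order divides 40. Divisors: 1, 2, 4, 5, 8, 10, 20, 40.
Subgroups by order — order 1: 1; order 2: 1; order 4: 1; order 5: 1; order 8: 1; order 10: 1; order 20: 1; order 40: 1.
Total: 1 + 1 + 1 + 1 + 1 + 1 + 1 + 1 = 8.

8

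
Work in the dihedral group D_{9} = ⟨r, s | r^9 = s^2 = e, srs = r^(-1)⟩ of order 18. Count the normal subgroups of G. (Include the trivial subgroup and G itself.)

G has 16 subgroups. Checking conjugation-invariance by order — order 1: 1/1 normal; order 2: 0/9 normal; order 3: 1/1 normal; order 6: 0/3 normal; order 9: 1/1 normal; order 18: 1/1 normal.
Total normal subgroups: 4.

4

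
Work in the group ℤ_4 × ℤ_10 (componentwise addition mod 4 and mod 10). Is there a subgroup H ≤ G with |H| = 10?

Yes

10 | 40. A subgroup of order 10 is {(0,0), (0,1), (0,2), (0,3), (0,4), (0,5), (0,6), (0,7), (0,8), (0,9)}.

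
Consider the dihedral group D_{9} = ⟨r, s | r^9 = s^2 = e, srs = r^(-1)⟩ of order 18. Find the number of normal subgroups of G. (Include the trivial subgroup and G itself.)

G has 16 subgroups. Checking conjugation-invariance by order — order 1: 1/1 normal; order 2: 0/9 normal; order 3: 1/1 normal; order 6: 0/3 normal; order 9: 1/1 normal; order 18: 1/1 normal.
Total normal subgroups: 4.

4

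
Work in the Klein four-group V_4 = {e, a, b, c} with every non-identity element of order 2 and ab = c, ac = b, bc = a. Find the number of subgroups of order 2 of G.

3

|G| = 4 and 2 | 4, so subgroups of order 2 are possible by Lagrange.
The subgroups of order 2 are: {e, a}; {e, b}; {e, c}.
So G has 3 subgroups of order 2.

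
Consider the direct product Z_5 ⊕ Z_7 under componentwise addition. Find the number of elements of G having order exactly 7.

An element (a,b) has order lcm(ord(a), ord(b)); count pairs with lcm equal to 7.
Enumerating gives 6 such elements.

6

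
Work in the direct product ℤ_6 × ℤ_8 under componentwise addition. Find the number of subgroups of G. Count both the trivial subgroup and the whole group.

|G| = 48, so by Lagrange every subgroup order divides 48. Divisors: 1, 2, 3, 4, 6, 8, 12, 16, 24, 48.
Subgroups by order — order 1: 1; order 2: 3; order 3: 1; order 4: 3; order 6: 3; order 8: 3; order 12: 3; order 16: 1; order 24: 3; order 48: 1.
Total: 1 + 3 + 1 + 3 + 3 + 3 + 3 + 1 + 3 + 1 = 22.

22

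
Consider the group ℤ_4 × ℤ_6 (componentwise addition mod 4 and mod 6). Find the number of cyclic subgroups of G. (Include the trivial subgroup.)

12

Each element a generates a cyclic subgroup ⟨a⟩; distinct elements may generate the same one (a cyclic group of order d has φ(d) generators).
Cyclic subgroups by order — order 1: 1; order 2: 3; order 3: 1; order 4: 2; order 6: 3; order 12: 2.
Total: 12.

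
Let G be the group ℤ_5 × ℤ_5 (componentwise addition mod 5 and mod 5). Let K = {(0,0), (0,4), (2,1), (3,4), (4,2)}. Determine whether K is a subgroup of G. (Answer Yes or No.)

No

(0,4) ∈ K but its inverse (0,1) ∉ K, so K is not a subgroup.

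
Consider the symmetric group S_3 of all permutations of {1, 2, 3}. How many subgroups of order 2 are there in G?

|G| = 6 and 2 | 6, so subgroups of order 2 are possible by Lagrange.
The subgroups of order 2 are: {e, (1 2)}; {e, (1 3)}; {e, (2 3)}.
So G has 3 subgroups of order 2.

3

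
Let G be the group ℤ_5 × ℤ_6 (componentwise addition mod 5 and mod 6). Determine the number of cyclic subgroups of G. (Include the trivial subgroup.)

Group the elements of G by the cyclic subgroup they generate; each cyclic subgroup of order d accounts for φ(d) elements.
Cyclic subgroups by order — order 1: 1; order 2: 1; order 3: 1; order 5: 1; order 6: 1; order 10: 1; order 15: 1; order 30: 1.
Total: 8.

8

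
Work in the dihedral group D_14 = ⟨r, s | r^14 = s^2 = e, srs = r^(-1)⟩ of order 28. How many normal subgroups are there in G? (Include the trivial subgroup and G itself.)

7

G has 28 subgroups. Checking conjugation-invariance by order — order 1: 1/1 normal; order 2: 1/15 normal; order 4: 0/7 normal; order 7: 1/1 normal; order 14: 3/3 normal; order 28: 1/1 normal.
Total normal subgroups: 7.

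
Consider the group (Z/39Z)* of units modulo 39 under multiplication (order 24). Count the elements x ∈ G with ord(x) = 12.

The elements of order 12 are: 2, 7, 11, 19, 20, 28, 32, 37.
That's 8.

8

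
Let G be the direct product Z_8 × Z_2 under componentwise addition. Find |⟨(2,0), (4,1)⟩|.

8

|⟨(2,0)⟩| = 4 and |⟨(4,1)⟩| = 2, so |H| is a multiple of lcm(4, 2) = 4 and divides |G| = 16.
Closing under the operation: H = {(0,0), (0,1), (2,0), (2,1), (4,0), (4,1), (6,0), (6,1)}, so |H| = 8.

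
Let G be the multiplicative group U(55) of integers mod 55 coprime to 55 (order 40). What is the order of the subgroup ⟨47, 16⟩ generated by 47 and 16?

20

|⟨47⟩| = 20 and |⟨16⟩| = 5, so |H| is a multiple of lcm(20, 5) = 20 and divides |G| = 40.
Closing under the operation: H = {1, 3, 4, 9, 12, 14, 16, 23, 26, 27, 31, 34, 36, 37, 38, 42, 47, 48, 49, 53}, so |H| = 20.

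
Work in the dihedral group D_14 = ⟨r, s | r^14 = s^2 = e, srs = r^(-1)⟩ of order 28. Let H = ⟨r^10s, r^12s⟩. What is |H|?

14

|⟨r^10s⟩| = 2 and |⟨r^12s⟩| = 2, so |H| is a multiple of lcm(2, 2) = 2 and divides |G| = 28.
Closing under the operation: H = {e, r^2, r^4, r^6, r^8, r^10, r^12, s, r^2s, r^4s, r^6s, r^8s, r^10s, r^12s}, so |H| = 14.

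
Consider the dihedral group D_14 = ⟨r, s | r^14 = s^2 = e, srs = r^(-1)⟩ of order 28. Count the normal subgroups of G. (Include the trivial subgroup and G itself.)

G has 28 subgroups. Checking conjugation-invariance by order — order 1: 1/1 normal; order 2: 1/15 normal; order 4: 0/7 normal; order 7: 1/1 normal; order 14: 3/3 normal; order 28: 1/1 normal.
Total normal subgroups: 7.

7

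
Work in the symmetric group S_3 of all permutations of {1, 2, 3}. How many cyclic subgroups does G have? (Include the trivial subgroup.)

Group the elements of G by the cyclic subgroup they generate; each cyclic subgroup of order d accounts for φ(d) elements.
Cyclic subgroups by order — order 1: 1; order 2: 3; order 3: 1.
Total: 5.

5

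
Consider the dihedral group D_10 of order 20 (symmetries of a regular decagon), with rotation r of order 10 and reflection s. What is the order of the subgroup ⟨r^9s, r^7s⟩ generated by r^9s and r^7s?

10

|⟨r^9s⟩| = 2 and |⟨r^7s⟩| = 2, so |H| is a multiple of lcm(2, 2) = 2 and divides |G| = 20.
Closing under the operation: H = {e, r^2, r^4, r^6, r^8, rs, r^3s, r^5s, r^7s, r^9s}, so |H| = 10.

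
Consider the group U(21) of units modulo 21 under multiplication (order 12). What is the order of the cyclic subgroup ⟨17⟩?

Compute successive powers of 17 mod 21: 17, 16, 20, 4, 5, 1; 17^6 ≡ 1 (mod 21).
So |⟨17⟩| = 6.

6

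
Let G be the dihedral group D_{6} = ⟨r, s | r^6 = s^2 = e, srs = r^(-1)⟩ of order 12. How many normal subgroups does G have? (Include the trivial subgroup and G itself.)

G has 16 subgroups. Checking conjugation-invariance by order — order 1: 1/1 normal; order 2: 1/7 normal; order 3: 1/1 normal; order 4: 0/3 normal; order 6: 3/3 normal; order 12: 1/1 normal.
Total normal subgroups: 7.

7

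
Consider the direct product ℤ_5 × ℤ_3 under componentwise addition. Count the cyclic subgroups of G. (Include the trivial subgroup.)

4

A cyclic subgroup of order d is generated by each of its φ(d) elements of order d, so the cyclic subgroups of order d number (#elements of order d)/φ(d).
Cyclic subgroups by order — order 1: 1; order 3: 1; order 5: 1; order 15: 1.
Total: 4.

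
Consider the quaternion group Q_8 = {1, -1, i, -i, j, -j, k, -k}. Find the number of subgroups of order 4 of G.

|G| = 8 and 4 | 8, so subgroups of order 4 are possible by Lagrange.
The subgroups of order 4 are: {1, -1, i, -i}; {1, -1, j, -j}; {1, -1, k, -k}.
So G has 3 subgroups of order 4.

3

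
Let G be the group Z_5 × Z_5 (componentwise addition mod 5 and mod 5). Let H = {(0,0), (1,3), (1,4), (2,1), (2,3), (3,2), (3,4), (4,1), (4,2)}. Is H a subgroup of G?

|H| = 9 does not divide |G| = 25, so by Lagrange H is not a subgroup.

No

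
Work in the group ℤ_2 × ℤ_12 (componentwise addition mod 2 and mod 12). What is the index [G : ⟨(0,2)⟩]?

4

|⟨(0,2)⟩| = 6 and |G| = 24.
By Lagrange, [G : H] = |G|/|H| = 24/6 = 4.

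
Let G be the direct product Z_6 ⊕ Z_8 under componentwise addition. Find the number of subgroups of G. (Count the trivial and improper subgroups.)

|G| = 48, so by Lagrange every subgroup order divides 48. Divisors: 1, 2, 3, 4, 6, 8, 12, 16, 24, 48.
Subgroups by order — order 1: 1; order 2: 3; order 3: 1; order 4: 3; order 6: 3; order 8: 3; order 12: 3; order 16: 1; order 24: 3; order 48: 1.
Total: 1 + 3 + 1 + 3 + 3 + 3 + 3 + 1 + 3 + 1 = 22.

22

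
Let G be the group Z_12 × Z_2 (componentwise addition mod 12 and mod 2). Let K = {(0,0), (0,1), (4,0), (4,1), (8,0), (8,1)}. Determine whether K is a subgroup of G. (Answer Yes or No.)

Yes

|K| = 6 divides |G| = 24, consistent with Lagrange.
K contains the identity, every element's inverse is in K, and K is closed under +: it is a subgroup.
In fact K = ⟨(4,1)⟩.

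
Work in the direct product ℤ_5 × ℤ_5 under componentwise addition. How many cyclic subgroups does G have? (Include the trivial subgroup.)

A cyclic subgroup of order d is generated by each of its φ(d) elements of order d, so the cyclic subgroups of order d number (#elements of order d)/φ(d).
Cyclic subgroups by order — order 1: 1; order 5: 6.
Total: 7.

7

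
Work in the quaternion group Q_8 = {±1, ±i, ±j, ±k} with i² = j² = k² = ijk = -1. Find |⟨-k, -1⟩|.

|⟨-k⟩| = 4 and |⟨-1⟩| = 2, so |H| is a multiple of lcm(4, 2) = 4 and divides |G| = 8.
Closing under the operation: H = {1, -1, k, -k}, so |H| = 4.

4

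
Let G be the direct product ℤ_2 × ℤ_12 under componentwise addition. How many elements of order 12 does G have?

An element (a,b) has order lcm(ord(a), ord(b)); count pairs with lcm equal to 12.
Enumerating gives 8 such elements.

8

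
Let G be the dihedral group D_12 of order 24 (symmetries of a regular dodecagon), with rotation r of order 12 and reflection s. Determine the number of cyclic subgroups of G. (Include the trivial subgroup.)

18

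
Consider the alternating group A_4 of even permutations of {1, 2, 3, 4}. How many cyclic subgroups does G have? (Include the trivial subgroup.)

8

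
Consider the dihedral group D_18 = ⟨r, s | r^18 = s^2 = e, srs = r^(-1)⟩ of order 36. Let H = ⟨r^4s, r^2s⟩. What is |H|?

18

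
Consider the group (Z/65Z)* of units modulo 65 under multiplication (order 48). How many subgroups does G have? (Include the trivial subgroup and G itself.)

|G| = 48, so by Lagrange every subgroup order divides 48. Divisors: 1, 2, 3, 4, 6, 8, 12, 16, 24, 48.
Subgroups by order — order 1: 1; order 2: 3; order 3: 1; order 4: 7; order 6: 3; order 8: 3; order 12: 7; order 16: 1; order 24: 3; order 48: 1.
Total: 1 + 3 + 1 + 7 + 3 + 3 + 7 + 1 + 3 + 1 = 30.

30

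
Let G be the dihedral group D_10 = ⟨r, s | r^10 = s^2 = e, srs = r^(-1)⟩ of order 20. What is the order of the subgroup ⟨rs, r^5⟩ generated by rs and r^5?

|⟨rs⟩| = 2 and |⟨r^5⟩| = 2, so |H| is a multiple of lcm(2, 2) = 2 and divides |G| = 20.
Closing under the operation: H = {e, r^5, rs, r^6s}, so |H| = 4.

4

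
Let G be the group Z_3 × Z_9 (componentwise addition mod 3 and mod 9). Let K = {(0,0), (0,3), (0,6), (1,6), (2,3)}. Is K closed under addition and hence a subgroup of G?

|K| = 5 does not divide |G| = 27, so by Lagrange K is not a subgroup.

No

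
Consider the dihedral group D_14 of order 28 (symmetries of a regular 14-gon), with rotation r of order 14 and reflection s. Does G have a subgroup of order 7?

7 | 28. A subgroup of order 7 is {e, r^2, r^4, r^6, r^8, r^10, r^12}.

Yes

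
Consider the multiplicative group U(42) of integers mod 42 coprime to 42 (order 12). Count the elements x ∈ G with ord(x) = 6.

6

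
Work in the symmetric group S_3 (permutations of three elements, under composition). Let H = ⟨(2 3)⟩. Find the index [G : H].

3

|⟨(2 3)⟩| = 2 and |G| = 6.
By Lagrange, [G : H] = |G|/|H| = 6/2 = 3.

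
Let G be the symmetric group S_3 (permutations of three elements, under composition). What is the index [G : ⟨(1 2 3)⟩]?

|⟨(1 2 3)⟩| = 3 and |G| = 6.
By Lagrange, [G : H] = |G|/|H| = 6/3 = 2.

2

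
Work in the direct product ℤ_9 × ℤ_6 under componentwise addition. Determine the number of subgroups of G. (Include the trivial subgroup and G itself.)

|G| = 54, so by Lagrange every subgroup order divides 54. Divisors: 1, 2, 3, 6, 9, 18, 27, 54.
Subgroups by order — order 1: 1; order 2: 1; order 3: 4; order 6: 4; order 9: 4; order 18: 4; order 27: 1; order 54: 1.
Total: 1 + 1 + 4 + 4 + 4 + 4 + 1 + 1 = 20.

20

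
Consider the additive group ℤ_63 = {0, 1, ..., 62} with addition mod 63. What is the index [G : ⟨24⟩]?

3

|⟨24⟩| = 21 and |G| = 63.
By Lagrange, [G : H] = |G|/|H| = 63/21 = 3.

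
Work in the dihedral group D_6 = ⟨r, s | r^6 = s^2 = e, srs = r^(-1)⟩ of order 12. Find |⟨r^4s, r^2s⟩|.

6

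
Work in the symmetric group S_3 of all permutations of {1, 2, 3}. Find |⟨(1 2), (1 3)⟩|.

6

|⟨(1 2)⟩| = 2 and |⟨(1 3)⟩| = 2, so |H| is a multiple of lcm(2, 2) = 2 and divides |G| = 6.
Closing {(1 2), (1 3)} under the group operation gives all of G, so |H| = 6.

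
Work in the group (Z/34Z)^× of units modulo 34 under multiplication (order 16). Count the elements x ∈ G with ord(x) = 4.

2

The elements of order 4 are: 13, 21.
That's 2.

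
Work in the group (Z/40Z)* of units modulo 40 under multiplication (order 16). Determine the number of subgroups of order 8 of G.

|G| = 16 and 8 | 16, so subgroups of order 8 are possible by Lagrange.
The subgroups of order 8 are: {1, 7, 9, 11, 13, 19, 23, 37}; {1, 3, 9, 11, 17, 19, 27, 33}; {1, 9, 11, 19, 21, 29, 31, 39}; {1, 9, 13, 17, 21, 29, 33, 37}; … (7 in all).
So G has 7 subgroups of order 8.

7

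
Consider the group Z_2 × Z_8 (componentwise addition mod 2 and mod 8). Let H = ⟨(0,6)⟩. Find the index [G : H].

4

|⟨(0,6)⟩| = 4 and |G| = 16.
By Lagrange, [G : H] = |G|/|H| = 16/4 = 4.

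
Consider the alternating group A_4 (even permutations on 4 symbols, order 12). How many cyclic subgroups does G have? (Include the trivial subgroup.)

Group the elements of G by the cyclic subgroup they generate; each cyclic subgroup of order d accounts for φ(d) elements.
Cyclic subgroups by order — order 1: 1; order 2: 3; order 3: 4.
Total: 8.

8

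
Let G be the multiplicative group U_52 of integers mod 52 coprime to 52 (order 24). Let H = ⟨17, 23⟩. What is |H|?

|⟨17⟩| = 6 and |⟨23⟩| = 6, so |H| is a multiple of lcm(6, 6) = 6 and divides |G| = 24.
Closing under the operation: H = {1, 3, 9, 17, 23, 25, 27, 29, 35, 43, 49, 51}, so |H| = 12.

12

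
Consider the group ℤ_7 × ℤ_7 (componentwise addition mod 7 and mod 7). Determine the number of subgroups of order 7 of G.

8

|G| = 49 and 7 | 49, so subgroups of order 7 are possible by Lagrange.
The subgroups of order 7 are: {(0,0), (0,1), (0,2), (0,3), (0,4), (0,5), (0,6)}; {(0,0), (1,0), (2,0), (3,0), (4,0), (5,0), (6,0)}; {(0,0), (1,1), (2,2), (3,3), (4,4), (5,5), (6,6)}; {(0,0), (1,2), (2,4), (3,6), (4,1), (5,3), (6,5)}; … (8 in all).
So G has 8 subgroups of order 7.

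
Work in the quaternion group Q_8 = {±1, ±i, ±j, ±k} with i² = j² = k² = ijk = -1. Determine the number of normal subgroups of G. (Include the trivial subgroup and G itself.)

6

G has 6 subgroups. Checking conjugation-invariance by order — order 1: 1/1 normal; order 2: 1/1 normal; order 4: 3/3 normal; order 8: 1/1 normal.
Total normal subgroups: 6.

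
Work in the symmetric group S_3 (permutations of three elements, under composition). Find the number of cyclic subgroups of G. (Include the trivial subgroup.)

5

Group the elements of G by the cyclic subgroup they generate; each cyclic subgroup of order d accounts for φ(d) elements.
Cyclic subgroups by order — order 1: 1; order 2: 3; order 3: 1.
Total: 5.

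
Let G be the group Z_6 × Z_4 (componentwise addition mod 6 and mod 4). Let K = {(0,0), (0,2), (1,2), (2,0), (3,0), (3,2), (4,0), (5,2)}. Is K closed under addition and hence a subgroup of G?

Closure fails: (1,2) + (3,0) = (4,2) ∉ K. So K is not a subgroup.

No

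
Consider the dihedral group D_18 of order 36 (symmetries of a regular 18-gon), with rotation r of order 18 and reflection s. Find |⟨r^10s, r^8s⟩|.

|⟨r^10s⟩| = 2 and |⟨r^8s⟩| = 2, so |H| is a multiple of lcm(2, 2) = 2 and divides |G| = 36.
Closing under the operation: H = {e, r^2, r^4, r^6, r^8, r^10, r^12, r^14, r^16, s, r^2s, r^4s, r^6s, r^8s, r^10s, r^12s, r^14s, r^16s}, so |H| = 18.

18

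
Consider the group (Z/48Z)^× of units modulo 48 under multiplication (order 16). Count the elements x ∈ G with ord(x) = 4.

8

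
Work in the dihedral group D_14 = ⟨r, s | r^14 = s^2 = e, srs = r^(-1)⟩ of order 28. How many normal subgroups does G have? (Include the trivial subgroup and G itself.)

G has 28 subgroups. Checking conjugation-invariance by order — order 1: 1/1 normal; order 2: 1/15 normal; order 4: 0/7 normal; order 7: 1/1 normal; order 14: 3/3 normal; order 28: 1/1 normal.
Total normal subgroups: 7.

7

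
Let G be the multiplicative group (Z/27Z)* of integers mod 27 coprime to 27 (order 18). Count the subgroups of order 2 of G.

1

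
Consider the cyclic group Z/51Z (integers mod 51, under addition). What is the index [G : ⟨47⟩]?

1

|⟨47⟩| = 51 and |G| = 51.
By Lagrange, [G : H] = |G|/|H| = 51/51 = 1.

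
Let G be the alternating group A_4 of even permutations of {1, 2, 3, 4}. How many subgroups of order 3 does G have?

4

|G| = 12 and 3 | 12, so subgroups of order 3 are possible by Lagrange.
The subgroups of order 3 are: {e, (1 2 3), (1 3 2)}; {e, (1 2 4), (1 4 2)}; {e, (1 3 4), (1 4 3)}; {e, (2 3 4), (2 4 3)}.
So G has 4 subgroups of order 3.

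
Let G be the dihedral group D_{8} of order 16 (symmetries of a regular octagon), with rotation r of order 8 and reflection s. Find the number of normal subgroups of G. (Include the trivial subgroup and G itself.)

G has 19 subgroups. Checking conjugation-invariance by order — order 1: 1/1 normal; order 2: 1/9 normal; order 4: 1/5 normal; order 8: 3/3 normal; order 16: 1/1 normal.
Total normal subgroups: 7.

7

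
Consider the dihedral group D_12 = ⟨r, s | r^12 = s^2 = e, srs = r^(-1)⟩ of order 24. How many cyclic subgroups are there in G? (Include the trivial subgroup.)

18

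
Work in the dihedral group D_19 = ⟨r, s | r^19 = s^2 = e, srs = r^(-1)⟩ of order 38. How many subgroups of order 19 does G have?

1

|G| = 38 and 19 | 38, so subgroups of order 19 are possible by Lagrange.
The subgroups of order 19 are: {e, r, r^2, r^3, r^4, r^5, r^6, r^7, r^8, r^9, r^10, r^11, r^12, r^13, r^14, r^15, r^16, r^17, r^18}.
So G has 1 subgroup of order 19.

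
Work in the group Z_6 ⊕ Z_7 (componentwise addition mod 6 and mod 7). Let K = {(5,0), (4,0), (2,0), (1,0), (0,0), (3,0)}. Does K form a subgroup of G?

|K| = 6 divides |G| = 42, consistent with Lagrange.
K contains the identity, every element's inverse is in K, and K is closed under +: it is a subgroup.
In fact K = ⟨(5,0)⟩.

Yes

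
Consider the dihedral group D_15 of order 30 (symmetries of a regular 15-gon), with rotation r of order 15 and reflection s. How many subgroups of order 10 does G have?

|G| = 30 and 10 | 30, so subgroups of order 10 are possible by Lagrange.
The subgroups of order 10 are: {e, r^3, r^6, r^9, r^12, rs, r^4s, r^7s, r^10s, r^13s}; {e, r^3, r^6, r^9, r^12, r^2s, r^5s, r^8s, r^11s, r^14s}; {e, r^3, r^6, r^9, r^12, s, r^3s, r^6s, r^9s, r^12s}.
So G has 3 subgroups of order 10.

3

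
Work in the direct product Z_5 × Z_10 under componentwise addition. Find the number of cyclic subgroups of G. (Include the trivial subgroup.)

Group the elements of G by the cyclic subgroup they generate; each cyclic subgroup of order d accounts for φ(d) elements.
Cyclic subgroups by order — order 1: 1; order 2: 1; order 5: 6; order 10: 6.
Total: 14.

14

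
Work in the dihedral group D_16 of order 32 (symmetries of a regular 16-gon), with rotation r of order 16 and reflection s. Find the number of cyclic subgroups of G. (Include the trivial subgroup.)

A cyclic subgroup of order d is generated by each of its φ(d) elements of order d, so the cyclic subgroups of order d number (#elements of order d)/φ(d).
Cyclic subgroups by order — order 1: 1; order 2: 17; order 4: 1; order 8: 1; order 16: 1.
Total: 21.

21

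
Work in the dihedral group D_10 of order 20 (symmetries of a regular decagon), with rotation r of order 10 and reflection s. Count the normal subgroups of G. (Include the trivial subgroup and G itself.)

G has 22 subgroups. Checking conjugation-invariance by order — order 1: 1/1 normal; order 2: 1/11 normal; order 4: 0/5 normal; order 5: 1/1 normal; order 10: 3/3 normal; order 20: 1/1 normal.
Total normal subgroups: 7.

7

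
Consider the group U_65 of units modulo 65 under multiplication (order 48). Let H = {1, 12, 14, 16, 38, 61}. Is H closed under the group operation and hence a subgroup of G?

No

Closure fails: 16 · 38 = 23 ∉ H. So H is not a subgroup.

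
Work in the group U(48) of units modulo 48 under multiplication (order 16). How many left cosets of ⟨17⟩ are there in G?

8

|⟨17⟩| = 2 and |G| = 16.
By Lagrange, [G : H] = |G|/|H| = 16/2 = 8.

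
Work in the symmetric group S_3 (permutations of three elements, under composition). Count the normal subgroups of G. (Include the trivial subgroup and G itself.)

3

G has 6 subgroups. Checking conjugation-invariance by order — order 1: 1/1 normal; order 2: 0/3 normal; order 3: 1/1 normal; order 6: 1/1 normal.
Total normal subgroups: 3.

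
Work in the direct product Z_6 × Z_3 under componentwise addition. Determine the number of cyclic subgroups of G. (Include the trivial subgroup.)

Each element a generates a cyclic subgroup ⟨a⟩; distinct elements may generate the same one (a cyclic group of order d has φ(d) generators).
Cyclic subgroups by order — order 1: 1; order 2: 1; order 3: 4; order 6: 4.
Total: 10.

10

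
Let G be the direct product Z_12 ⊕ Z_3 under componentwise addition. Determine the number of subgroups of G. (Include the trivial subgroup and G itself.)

|G| = 36, so by Lagrange every subgroup order divides 36. Divisors: 1, 2, 3, 4, 6, 9, 12, 18, 36.
Subgroups by order — order 1: 1; order 2: 1; order 3: 4; order 4: 1; order 6: 4; order 9: 1; order 12: 4; order 18: 1; order 36: 1.
Total: 1 + 1 + 4 + 1 + 4 + 1 + 4 + 1 + 1 = 18.

18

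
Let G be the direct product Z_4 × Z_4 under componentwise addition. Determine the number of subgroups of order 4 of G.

7

|G| = 16 and 4 | 16, so subgroups of order 4 are possible by Lagrange.
The subgroups of order 4 are: {(0,0), (0,1), (0,2), (0,3)}; {(0,0), (0,2), (2,0), (2,2)}; {(0,0), (0,2), (2,1), (2,3)}; {(0,0), (1,0), (2,0), (3,0)}; … (7 in all).
So G has 7 subgroups of order 4.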